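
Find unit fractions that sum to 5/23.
1/5 + 1/58 + 1/6670

Greedy algorithm:
5/23: ceiling(23/5) = 5, use 1/5
2/115: ceiling(115/2) = 58, use 1/58
1/6670: ceiling(6670/1) = 6670, use 1/6670
Result: 5/23 = 1/5 + 1/58 + 1/6670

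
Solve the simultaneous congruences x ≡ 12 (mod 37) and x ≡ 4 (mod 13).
160

Using Chinese Remainder Theorem:
M = 37 × 13 = 481
M1 = 13, M2 = 37
y1 = 13^(-1) mod 37 = 20
y2 = 37^(-1) mod 13 = 6
x = (12×13×20 + 4×37×6) mod 481 = 160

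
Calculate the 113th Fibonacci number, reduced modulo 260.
53

Matrix identity: Q^n = [[F_(n+1), F_n], [F_n, F_(n-1)]] with Q = [[1,1],[1,0]].
n = 113 = 1110001₂. Square-and-multiply, entries mod 260:
Q^1 = [[1,1],[1,0]]
Q^3 = (Q^1)²·Q = [[3,2],[2,1]]
Q^7 = (Q^3)²·Q = [[21,13],[13,8]]
Q^14 = (Q^7)² = [[90,117],[117,233]]
Q^28 = (Q^14)² = [[209,91],[91,118]]
Q^56 = (Q^28)² = [[222,117],[117,105]]
Q^113 = (Q^56)²·Q = [[92,53],[53,39]]
F_113 mod 260 = Q^113[0][1] = 53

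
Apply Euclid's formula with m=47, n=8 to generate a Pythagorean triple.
(2145, 752, 2273)

Euclid's formula: a = m² - n², b = 2mn, c = m² + n²
m = 47, n = 8
a = 47² - 8² = 2209 - 64 = 2145
b = 2 × 47 × 8 = 752
c = 47² + 8² = 2209 + 64 = 2273
Verification: 2145² + 752² = 4601025 + 565504 = 5166529 = 2273² ✓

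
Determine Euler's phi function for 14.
6

14 = 2 × 7
φ(n) = n × ∏(1 - 1/p) for each prime p dividing n
φ(14) = 14 × (1 - 1/2) × (1 - 1/7) = 6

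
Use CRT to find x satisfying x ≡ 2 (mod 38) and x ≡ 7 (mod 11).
40

Using Chinese Remainder Theorem:
M = 38 × 11 = 418
M1 = 11, M2 = 38
y1 = 11^(-1) mod 38 = 7
y2 = 38^(-1) mod 11 = 9
x = (2×11×7 + 7×38×9) mod 418 = 40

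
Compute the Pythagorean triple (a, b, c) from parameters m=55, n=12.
(2881, 1320, 3169)

Euclid's formula: a = m² - n², b = 2mn, c = m² + n²
m = 55, n = 12
a = 55² - 12² = 3025 - 144 = 2881
b = 2 × 55 × 12 = 1320
c = 55² + 12² = 3025 + 144 = 3169
Verification: 2881² + 1320² = 8300161 + 1742400 = 10042561 = 3169² ✓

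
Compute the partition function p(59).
831820

p(n) counts ways to write n as a sum of positive integers (order ignored).
Euler's pentagonal recurrence: p(k) = p(k-1) + p(k-2) - p(k-5) - p(k-7) + p(k-12) + p(k-15) - ... (offsets j(3j∓1)/2, signs ++--, p(0)=1, p(<0)=0).
DP table for k = 0..58: p(0)=1, p(1)=1, p(2)=2, p(3)=3, p(4)=5, p(5)=7, p(6)=11, p(7)=15, p(8)=22, p(9)=30, p(10)=42, p(11)=56, p(12)=77, p(13)=101, p(14)=135, p(15)=176, p(16)=231, p(17)=297, p(18)=385, p(19)=490, p(20)=627, p(21)=792, p(22)=1002, p(23)=1255, p(24)=1575, p(25)=1958, p(26)=2436, p(27)=3010, p(28)=3718, p(29)=4565, p(30)=5604, p(31)=6842, p(32)=8349, p(33)=10143, p(34)=12310, p(35)=14883, p(36)=17977, p(37)=21637, p(38)=26015, p(39)=31185, p(40)=37338, p(41)=44583, p(42)=53174, p(43)=63261, p(44)=75175, p(45)=89134, p(46)=105558, p(47)=124754, p(48)=147273, p(49)=173525, p(50)=204226, p(51)=239943, p(52)=281589, p(53)=329931, p(54)=386155, p(55)=451276, p(56)=526823, p(57)=614154, p(58)=715220.
Final step: p(59) = p(58) + p(57) - p(54) - p(52) + p(47) + p(44) - p(37) - p(33) + p(24) + p(19) - p(8) - p(2)
= 715220 + 614154 - 386155 - 281589 + 124754 + 75175 - 21637 - 10143 + 1575 + 490 - 22 - 2
= 831820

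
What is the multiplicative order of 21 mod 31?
30

31 is prime, so ord(21) divides φ(31) = 30.
Divisors of 30: 1, 2, 3, 5, 6, 10, 15, 30.
Repeated squaring: 21^1 ≡ 21, 21^2 ≡ 7, 21^4 ≡ 18, 21^8 ≡ 14, 21^16 ≡ 10 (mod 31).
Test 21^d mod 31 for each divisor d in increasing order:
21^1 ≡ 21
21^2 ≡ 7
21^3 = 21^2·21^1 ≡ 23
21^5 = 21^4·21^1 ≡ 6
21^6 = 21^4·21^2 ≡ 2
21^10 = 21^8·21^2 ≡ 5
21^15 = 21^8·21^4·21^2·21^1 ≡ 30
21^30 = 21^16·21^8·21^4·21^2 ≡ 1  ← first divisor giving 1
The order is 30.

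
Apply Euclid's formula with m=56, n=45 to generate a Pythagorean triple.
(1111, 5040, 5161)

Euclid's formula: a = m² - n², b = 2mn, c = m² + n²
m = 56, n = 45
a = 56² - 45² = 3136 - 2025 = 1111
b = 2 × 56 × 45 = 5040
c = 56² + 45² = 3136 + 2025 = 5161
Verification: 1111² + 5040² = 1234321 + 25401600 = 26635921 = 5161² ✓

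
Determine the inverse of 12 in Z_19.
8

gcd(12, 19) = 1, so the inverse exists.
Extended Euclidean algorithm on (19, 12):
19 = 1 × 12 + 7  ⟹  7 = (1)·19 + (-1)·12
12 = 1 × 7 + 5  ⟹  5 = (-1)·19 + (2)·12
7 = 1 × 5 + 2  ⟹  2 = (2)·19 + (-3)·12
5 = 2 × 2 + 1  ⟹  1 = (-5)·19 + (8)·12
So (8)·12 ≡ 1 (mod 19), i.e. 12^(-1) ≡ 8 (mod 19).
Check: 12 × 8 = 96 ≡ 1 (mod 19)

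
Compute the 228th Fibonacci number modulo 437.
201

Matrix identity: Q^n = [[F_(n+1), F_n], [F_n, F_(n-1)]] with Q = [[1,1],[1,0]].
n = 228 = 11100100₂. Square-and-multiply, entries mod 437:
Q^1 = [[1,1],[1,0]]
Q^3 = (Q^1)²·Q = [[3,2],[2,1]]
Q^7 = (Q^3)²·Q = [[21,13],[13,8]]
Q^14 = (Q^7)² = [[173,377],[377,233]]
Q^28 = (Q^14)² = [[317,112],[112,205]]
Q^57 = (Q^28)²·Q = [[193,287],[287,343]]
Q^114 = (Q^57)² = [[317,8],[8,309]]
Q^228 = (Q^114)² = [[43,201],[201,279]]
F_228 mod 437 = Q^228[0][1] = 201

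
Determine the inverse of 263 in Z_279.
122

gcd(263, 279) = 1, so the inverse exists.
Extended Euclidean algorithm on (279, 263):
279 = 1 × 263 + 16  ⟹  16 = (1)·279 + (-1)·263
263 = 16 × 16 + 7  ⟹  7 = (-16)·279 + (17)·263
16 = 2 × 7 + 2  ⟹  2 = (33)·279 + (-35)·263
7 = 3 × 2 + 1  ⟹  1 = (-115)·279 + (122)·263
So (122)·263 ≡ 1 (mod 279), i.e. 263^(-1) ≡ 122 (mod 279).
Check: 263 × 122 = 32086 ≡ 1 (mod 279)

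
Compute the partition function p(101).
214481126

p(n) counts ways to write n as a sum of positive integers (order ignored).
Euler's pentagonal recurrence: p(k) = p(k-1) + p(k-2) - p(k-5) - p(k-7) + p(k-12) + p(k-15) - ... (offsets j(3j∓1)/2, signs ++--, p(0)=1, p(<0)=0).
DP table for k = 0..100: p(0)=1, p(1)=1, p(2)=2, p(3)=3, p(4)=5, p(5)=7, p(6)=11, p(7)=15, p(8)=22, p(9)=30, p(10)=42, p(11)=56, p(12)=77, p(13)=101, p(14)=135, p(15)=176, p(16)=231, p(17)=297, p(18)=385, p(19)=490, p(20)=627, p(21)=792, p(22)=1002, p(23)=1255, p(24)=1575, p(25)=1958, p(26)=2436, p(27)=3010, p(28)=3718, p(29)=4565, p(30)=5604, p(31)=6842, p(32)=8349, p(33)=10143, p(34)=12310, p(35)=14883, p(36)=17977, p(37)=21637, p(38)=26015, p(39)=31185, p(40)=37338, p(41)=44583, p(42)=53174, p(43)=63261, p(44)=75175, p(45)=89134, p(46)=105558, p(47)=124754, p(48)=147273, p(49)=173525, p(50)=204226, p(51)=239943, p(52)=281589, p(53)=329931, p(54)=386155, p(55)=451276, p(56)=526823, p(57)=614154, p(58)=715220, p(59)=831820, p(60)=966467, p(61)=1121505, p(62)=1300156, p(63)=1505499, p(64)=1741630, p(65)=2012558, p(66)=2323520, p(67)=2679689, p(68)=3087735, p(69)=3554345, p(70)=4087968, p(71)=4697205, p(72)=5392783, p(73)=6185689, p(74)=7089500, p(75)=8118264, p(76)=9289091, p(77)=10619863, p(78)=12132164, p(79)=13848650, p(80)=15796476, p(81)=18004327, p(82)=20506255, p(83)=23338469, p(84)=26543660, p(85)=30167357, p(86)=34262962, p(87)=38887673, p(88)=44108109, p(89)=49995925, p(90)=56634173, p(91)=64112359, p(92)=72533807, p(93)=82010177, p(94)=92669720, p(95)=104651419, p(96)=118114304, p(97)=133230930, p(98)=150198136, p(99)=169229875, p(100)=190569292.
Final step: p(101) = p(100) + p(99) - p(96) - p(94) + p(89) + p(86) - p(79) - p(75) + p(66) + p(61) - p(50) - p(44) + p(31) + p(24) - p(9) - p(1)
= 190569292 + 169229875 - 118114304 - 92669720 + 49995925 + 34262962 - 13848650 - 8118264 + 2323520 + 1121505 - 204226 - 75175 + 6842 + 1575 - 30 - 1
= 214481126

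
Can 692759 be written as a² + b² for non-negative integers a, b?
Not possible

Factorization: 692759 = 19^3 × 101
By Fermat: n is sum of two squares iff every prime p ≡ 3 (mod 4) appears to even power.
Prime(s) ≡ 3 (mod 4) with odd exponent: [(19, 3)]
Therefore 692759 cannot be expressed as a² + b².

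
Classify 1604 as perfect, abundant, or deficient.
deficient

Proper divisors of 1604: sum = 1 + 2 + 4 + 401 + 802 = 1210
Since 1210 < 1604, 1604 is deficient.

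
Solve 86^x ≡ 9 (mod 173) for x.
118

Baby-step giant-step with step n = ⌈√173⌉ = 14.
Baby steps 86^j mod 173 (j:value) for j=0..13: 0:1, 1:86, 2:130, 3:108, 4:119, 5:27, 6:73, 7:50, 8:148, 9:99, 10:37, 11:68, 12:139, 13:17.
Giant-step multiplier: 86^(-14) ≡ 86^(172-14) = 86^158 ≡ 122 (mod 173).
Giant steps γ_i = 9·122^i mod 173: γ_0=9, γ_1=60, γ_2=54, γ_3=14, γ_4=151, γ_5=84, γ_6=41, γ_7=158, γ_8=73 (in table at j=6).
x = i·n + j = 8·14 + 6 = 118.
Check: 86^118 ≡ 9 (mod 173).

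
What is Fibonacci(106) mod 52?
31

Matrix identity: Q^n = [[F_(n+1), F_n], [F_n, F_(n-1)]] with Q = [[1,1],[1,0]].
n = 106 = 1101010₂. Square-and-multiply, entries mod 52:
Q^1 = [[1,1],[1,0]]
Q^3 = (Q^1)²·Q = [[3,2],[2,1]]
Q^6 = (Q^3)² = [[13,8],[8,5]]
Q^13 = (Q^6)²·Q = [[13,25],[25,40]]
Q^26 = (Q^13)² = [[14,25],[25,41]]
Q^53 = (Q^26)²·Q = [[12,41],[41,23]]
Q^106 = (Q^53)² = [[5,31],[31,26]]
F_106 mod 52 = Q^106[0][1] = 31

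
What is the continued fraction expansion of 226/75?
[3; 75]

Euclidean algorithm steps:
226 = 3 × 75 + 1
75 = 75 × 1 + 0
Continued fraction: [3; 75]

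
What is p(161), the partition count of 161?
118159068427

p(n) counts ways to write n as a sum of positive integers (order ignored).
Euler's pentagonal recurrence: p(k) = p(k-1) + p(k-2) - p(k-5) - p(k-7) + p(k-12) + p(k-15) - ... (offsets j(3j∓1)/2, signs ++--, p(0)=1, p(<0)=0).
DP table for k = 0..160: p(0)=1, p(1)=1, p(2)=2, p(3)=3, p(4)=5, p(5)=7, p(6)=11, p(7)=15, p(8)=22, p(9)=30, p(10)=42, p(11)=56, p(12)=77, p(13)=101, p(14)=135, p(15)=176, p(16)=231, p(17)=297, p(18)=385, p(19)=490, p(20)=627, p(21)=792, p(22)=1002, p(23)=1255, p(24)=1575, p(25)=1958, p(26)=2436, p(27)=3010, p(28)=3718, p(29)=4565, p(30)=5604, p(31)=6842, p(32)=8349, p(33)=10143, p(34)=12310, p(35)=14883, p(36)=17977, p(37)=21637, p(38)=26015, p(39)=31185, p(40)=37338, p(41)=44583, p(42)=53174, p(43)=63261, p(44)=75175, p(45)=89134, p(46)=105558, p(47)=124754, p(48)=147273, p(49)=173525, p(50)=204226, p(51)=239943, p(52)=281589, p(53)=329931, p(54)=386155, p(55)=451276, p(56)=526823, p(57)=614154, p(58)=715220, p(59)=831820, p(60)=966467, p(61)=1121505, p(62)=1300156, p(63)=1505499, p(64)=1741630, p(65)=2012558, p(66)=2323520, p(67)=2679689, p(68)=3087735, p(69)=3554345, p(70)=4087968, p(71)=4697205, p(72)=5392783, p(73)=6185689, p(74)=7089500, p(75)=8118264, p(76)=9289091, p(77)=10619863, p(78)=12132164, p(79)=13848650, p(80)=15796476, p(81)=18004327, p(82)=20506255, p(83)=23338469, p(84)=26543660, p(85)=30167357, p(86)=34262962, p(87)=38887673, p(88)=44108109, p(89)=49995925, p(90)=56634173, p(91)=64112359, p(92)=72533807, p(93)=82010177, p(94)=92669720, p(95)=104651419, p(96)=118114304, p(97)=133230930, p(98)=150198136, p(99)=169229875, p(100)=190569292, p(101)=214481126, p(102)=241265379, p(103)=271248950, p(104)=304801365, p(105)=342325709, p(106)=384276336, p(107)=431149389, p(108)=483502844, p(109)=541946240, p(110)=607163746, p(111)=679903203, p(112)=761002156, p(113)=851376628, p(114)=952050665, p(115)=1064144451, p(116)=1188908248, p(117)=1327710076, p(118)=1482074143, p(119)=1653668665, p(120)=1844349560, p(121)=2056148051, p(122)=2291320912, p(123)=2552338241, p(124)=2841940500, p(125)=3163127352, p(126)=3519222692, p(127)=3913864295, p(128)=4351078600, p(129)=4835271870, p(130)=5371315400, p(131)=5964539504, p(132)=6620830889, p(133)=7346629512, p(134)=8149040695, p(135)=9035836076, p(136)=10015581680, p(137)=11097645016, p(138)=12292341831, p(139)=13610949895, p(140)=15065878135, p(141)=16670689208, p(142)=18440293320, p(143)=20390982757, p(144)=22540654445, p(145)=24908858009, p(146)=27517052599, p(147)=30388671978, p(148)=33549419497, p(149)=37027355200, p(150)=40853235313, p(151)=45060624582, p(152)=49686288421, p(153)=54770336324, p(154)=60356673280, p(155)=66493182097, p(156)=73232243759, p(157)=80630964769, p(158)=88751778802, p(159)=97662728555, p(160)=107438159466.
Final step: p(161) = p(160) + p(159) - p(156) - p(154) + p(149) + p(146) - p(139) - p(135) + p(126) + p(121) - p(110) - p(104) + p(91) + p(84) - p(69) - p(61) + p(44) + p(35) - p(16) - p(6)
= 107438159466 + 97662728555 - 73232243759 - 60356673280 + 37027355200 + 27517052599 - 13610949895 - 9035836076 + 3519222692 + 2056148051 - 607163746 - 304801365 + 64112359 + 26543660 - 3554345 - 1121505 + 75175 + 14883 - 231 - 11
= 118159068427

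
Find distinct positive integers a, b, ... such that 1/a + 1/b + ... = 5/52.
1/11 + 1/191 + 1/109252

Greedy algorithm:
5/52: ceiling(52/5) = 11, use 1/11
3/572: ceiling(572/3) = 191, use 1/191
1/109252: ceiling(109252/1) = 109252, use 1/109252
Result: 5/52 = 1/11 + 1/191 + 1/109252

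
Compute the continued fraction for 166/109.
[1; 1, 1, 10, 2, 2]

Euclidean algorithm steps:
166 = 1 × 109 + 57
109 = 1 × 57 + 52
57 = 1 × 52 + 5
52 = 10 × 5 + 2
5 = 2 × 2 + 1
2 = 2 × 1 + 0
Continued fraction: [1; 1, 1, 10, 2, 2]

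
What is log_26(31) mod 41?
4

Baby-step giant-step with step n = ⌈√41⌉ = 7.
Baby steps 26^j mod 41 (j:value) for j=0..6: 0:1, 1:26, 2:20, 3:28, 4:31, 5:27, 6:5.
h = 31 is already in the table at j=4, so x = 4.
Check: 26^4 ≡ 31 (mod 41).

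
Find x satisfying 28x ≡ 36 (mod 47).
x ≡ 8 (mod 47)

gcd(28, 47) = 1, which divides 36, so solutions exist.
Find 28^(-1) mod 47 by the extended Euclidean algorithm:
47 = 1 × 28 + 19  ⟹  19 = (1)·47 + (-1)·28
28 = 1 × 19 + 9  ⟹  9 = (-1)·47 + (2)·28
19 = 2 × 9 + 1  ⟹  1 = (3)·47 + (-5)·28
So (-5)·28 ≡ 1 (mod 47), i.e. 28^(-1) ≡ -5 ≡ 42 (mod 47).
x ≡ 42 × 36 = 1512 ≡ 8 (mod 47).
Check: 28 × 8 = 224 ≡ 36 (mod 47).
Unique solution: x ≡ 8 (mod 47)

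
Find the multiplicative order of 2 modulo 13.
12

13 is prime, so ord(2) divides φ(13) = 12.
Divisors of 12: 1, 2, 3, 4, 6, 12.
Repeated squaring: 2^1 ≡ 2, 2^2 ≡ 4, 2^4 ≡ 3, 2^8 ≡ 9 (mod 13).
Test 2^d mod 13 for each divisor d in increasing order:
2^1 ≡ 2
2^2 ≡ 4
2^3 = 2^2·2^1 ≡ 8
2^4 ≡ 3
2^6 = 2^4·2^2 ≡ 12
2^12 = 2^8·2^4 ≡ 1  ← first divisor giving 1
The order is 12.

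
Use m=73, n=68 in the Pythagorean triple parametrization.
(705, 9928, 9953)

Euclid's formula: a = m² - n², b = 2mn, c = m² + n²
m = 73, n = 68
a = 73² - 68² = 5329 - 4624 = 705
b = 2 × 73 × 68 = 9928
c = 73² + 68² = 5329 + 4624 = 9953
Verification: 705² + 9928² = 497025 + 98565184 = 99062209 = 9953² ✓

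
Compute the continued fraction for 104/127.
[0; 1, 4, 1, 1, 11]

Euclidean algorithm steps:
104 = 0 × 127 + 104
127 = 1 × 104 + 23
104 = 4 × 23 + 12
23 = 1 × 12 + 11
12 = 1 × 11 + 1
11 = 11 × 1 + 0
Continued fraction: [0; 1, 4, 1, 1, 11]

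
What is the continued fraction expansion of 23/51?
[0; 2, 4, 1, 1, 2]

Euclidean algorithm steps:
23 = 0 × 51 + 23
51 = 2 × 23 + 5
23 = 4 × 5 + 3
5 = 1 × 3 + 2
3 = 1 × 2 + 1
2 = 2 × 1 + 0
Continued fraction: [0; 2, 4, 1, 1, 2]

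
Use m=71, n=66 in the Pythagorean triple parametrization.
(685, 9372, 9397)

Euclid's formula: a = m² - n², b = 2mn, c = m² + n²
m = 71, n = 66
a = 71² - 66² = 5041 - 4356 = 685
b = 2 × 71 × 66 = 9372
c = 71² + 66² = 5041 + 4356 = 9397
Verification: 685² + 9372² = 469225 + 87834384 = 88303609 = 9397² ✓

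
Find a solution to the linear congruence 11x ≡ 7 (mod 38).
x ≡ 11 (mod 38)

gcd(11, 38) = 1, which divides 7, so solutions exist.
Find 11^(-1) mod 38 by the extended Euclidean algorithm:
38 = 3 × 11 + 5  ⟹  5 = (1)·38 + (-3)·11
11 = 2 × 5 + 1  ⟹  1 = (-2)·38 + (7)·11
So (7)·11 ≡ 1 (mod 38), i.e. 11^(-1) ≡ 7 (mod 38).
x ≡ 7 × 7 = 49 ≡ 11 (mod 38).
Check: 11 × 11 = 121 ≡ 7 (mod 38).
Unique solution: x ≡ 11 (mod 38)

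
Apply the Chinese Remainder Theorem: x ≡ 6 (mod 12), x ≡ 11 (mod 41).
462

Using Chinese Remainder Theorem:
M = 12 × 41 = 492
M1 = 41, M2 = 12
y1 = 41^(-1) mod 12 = 5
y2 = 12^(-1) mod 41 = 24
x = (6×41×5 + 11×12×24) mod 492 = 462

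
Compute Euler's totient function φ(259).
216

259 = 7 × 37
φ(n) = n × ∏(1 - 1/p) for each prime p dividing n
φ(259) = 259 × (1 - 1/7) × (1 - 1/37) = 216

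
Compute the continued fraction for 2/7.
[0; 3, 2]

Euclidean algorithm steps:
2 = 0 × 7 + 2
7 = 3 × 2 + 1
2 = 2 × 1 + 0
Continued fraction: [0; 3, 2]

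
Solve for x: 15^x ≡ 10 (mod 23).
17

Baby-step giant-step with step n = ⌈√23⌉ = 5.
Baby steps 15^j mod 23 (j:value) for j=0..4: 0:1, 1:15, 2:18, 3:17, 4:2.
Giant-step multiplier: 15^(-5) ≡ 15^(22-5) = 15^17 ≡ 10 (mod 23).
Giant steps γ_i = 10·10^i mod 23: γ_0=10, γ_1=8, γ_2=11, γ_3=18 (in table at j=2).
x = i·n + j = 3·5 + 2 = 17.
Check: 15^17 ≡ 10 (mod 23).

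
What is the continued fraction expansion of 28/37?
[0; 1, 3, 9]

Euclidean algorithm steps:
28 = 0 × 37 + 28
37 = 1 × 28 + 9
28 = 3 × 9 + 1
9 = 9 × 1 + 0
Continued fraction: [0; 1, 3, 9]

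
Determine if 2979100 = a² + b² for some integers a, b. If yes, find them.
Not possible

Factorization: 2979100 = 2^2 × 5^2 × 31^3
By Fermat: n is sum of two squares iff every prime p ≡ 3 (mod 4) appears to even power.
Prime(s) ≡ 3 (mod 4) with odd exponent: [(31, 3)]
Therefore 2979100 cannot be expressed as a² + b².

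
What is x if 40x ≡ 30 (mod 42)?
x ≡ 6 (mod 21)

gcd(40, 42) = 2, which divides 30, so solutions exist.
Divide through by 2: 20x ≡ 15 (mod 21).
Find 20^(-1) mod 21 by the extended Euclidean algorithm:
21 = 1 × 20 + 1  ⟹  1 = (1)·21 + (-1)·20
So (-1)·20 ≡ 1 (mod 21), i.e. 20^(-1) ≡ -1 ≡ 20 (mod 21).
x ≡ 20 × 15 = 300 ≡ 6 (mod 21).
Check: 40 × 6 = 240 ≡ 30 (mod 42).
x ≡ 6 (mod 21), giving 2 solutions mod 42.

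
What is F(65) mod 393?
376

Matrix identity: Q^n = [[F_(n+1), F_n], [F_n, F_(n-1)]] with Q = [[1,1],[1,0]].
n = 65 = 1000001₂. Square-and-multiply, entries mod 393:
Q^1 = [[1,1],[1,0]]
Q^2 = (Q^1)² = [[2,1],[1,1]]
Q^4 = (Q^2)² = [[5,3],[3,2]]
Q^8 = (Q^4)² = [[34,21],[21,13]]
Q^16 = (Q^8)² = [[25,201],[201,217]]
Q^32 = (Q^16)² = [[154,303],[303,244]]
Q^65 = (Q^32)²·Q = [[319,376],[376,336]]
F_65 mod 393 = Q^65[0][1] = 376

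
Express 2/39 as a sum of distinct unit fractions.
1/20 + 1/780

Greedy algorithm:
2/39: ceiling(39/2) = 20, use 1/20
1/780: ceiling(780/1) = 780, use 1/780
Result: 2/39 = 1/20 + 1/780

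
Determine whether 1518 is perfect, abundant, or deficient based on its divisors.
abundant

Proper divisors of 1518: sum = 1 + 2 + 3 + 6 + 11 + 22 + 23 + 33 + 46 + 66 + 69 + 138 + 253 + 506 + 759 = 1938
Since 1938 > 1518, 1518 is abundant.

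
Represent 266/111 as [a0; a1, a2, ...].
[2; 2, 1, 1, 10, 2]

Euclidean algorithm steps:
266 = 2 × 111 + 44
111 = 2 × 44 + 23
44 = 1 × 23 + 21
23 = 1 × 21 + 2
21 = 10 × 2 + 1
2 = 2 × 1 + 0
Continued fraction: [2; 2, 1, 1, 10, 2]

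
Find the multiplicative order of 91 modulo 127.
126

127 is prime, so ord(91) divides φ(127) = 126.
Divisors of 126: 1, 2, 3, 6, 7, 9, 14, 18, 21, 42, 63, 126.
Repeated squaring: 91^1 ≡ 91, 91^2 ≡ 26, 91^4 ≡ 41, 91^8 ≡ 30, 91^16 ≡ 11, 91^32 ≡ 121, 91^64 ≡ 36 (mod 127).
Test 91^d mod 127 for each divisor d in increasing order:
91^1 ≡ 91
91^2 ≡ 26
91^3 = 91^2·91^1 ≡ 80
91^6 = 91^4·91^2 ≡ 50
91^7 = 91^4·91^2·91^1 ≡ 105
91^9 = 91^8·91^1 ≡ 63
91^14 = 91^8·91^4·91^2 ≡ 103
91^18 = 91^16·91^2 ≡ 32
91^21 = 91^16·91^4·91^1 ≡ 20
91^42 = 91^32·91^8·91^2 ≡ 19
91^63 = 91^32·91^16·91^8·91^4·91^2·91^1 ≡ 126
91^126 = 91^64·91^32·91^16·91^8·91^4·91^2 ≡ 1  ← first divisor giving 1
The order is 126.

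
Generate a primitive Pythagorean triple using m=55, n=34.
(1869, 3740, 4181)

Euclid's formula: a = m² - n², b = 2mn, c = m² + n²
m = 55, n = 34
a = 55² - 34² = 3025 - 1156 = 1869
b = 2 × 55 × 34 = 3740
c = 55² + 34² = 3025 + 1156 = 4181
Verification: 1869² + 3740² = 3493161 + 13987600 = 17480761 = 4181² ✓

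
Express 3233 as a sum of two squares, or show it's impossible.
23² + 52² (a=23, b=52)

Factorization: 3233 = 53 × 61
By Fermat: n is sum of two squares iff every prime p ≡ 3 (mod 4) appears to even power.
All primes ≡ 3 (mod 4) appear to even power.
Search a = 0, 1, 2, … for 3233 - a² a perfect square: first hit at a = 23: 3233 - 529 = 2704 = 52².
3233 = 23² + 52² = 529 + 2704 ✓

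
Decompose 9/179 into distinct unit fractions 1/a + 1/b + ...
1/20 + 1/3580

Greedy algorithm:
9/179: ceiling(179/9) = 20, use 1/20
1/3580: ceiling(3580/1) = 3580, use 1/3580
Result: 9/179 = 1/20 + 1/3580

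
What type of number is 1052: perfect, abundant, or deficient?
deficient

Proper divisors of 1052: sum = 1 + 2 + 4 + 263 + 526 = 796
Since 796 < 1052, 1052 is deficient.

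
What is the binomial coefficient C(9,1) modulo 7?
2

Using Lucas' theorem:
Write n=9 and k=1 in base 7:
n in base 7: [1, 2]
k in base 7: [0, 1]
C(9,1) mod 7 = ∏ C(n_i, k_i) mod 7
Digit binomials (mod 7): C(1,0) = 1; C(2,1) = 2
Product: 1 × 2 = 2 ≡ 2 (mod 7)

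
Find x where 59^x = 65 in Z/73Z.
12

Baby-step giant-step with step n = ⌈√73⌉ = 9.
Baby steps 59^j mod 73 (j:value) for j=0..8: 0:1, 1:59, 2:50, 3:30, 4:18, 5:40, 6:24, 7:29, 8:32.
Giant-step multiplier: 59^(-9) ≡ 59^(72-9) = 59^63 ≡ 51 (mod 73).
Giant steps γ_i = 65·51^i mod 73: γ_0=65, γ_1=30 (in table at j=3).
x = i·n + j = 1·9 + 3 = 12.
Check: 59^12 ≡ 65 (mod 73).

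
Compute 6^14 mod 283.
137

Repeated squaring. Binary of 14 = 1110.
6^1 ≡ 6 (mod 283); 6^2 ≡ 36 (mod 283); 6^4 ≡ 164 (mod 283); 6^8 ≡ 11 (mod 283)
6^14 = 6^2 × 6^4 × 6^8 ≡ 137 (mod 283)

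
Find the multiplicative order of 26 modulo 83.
41

83 is prime, so ord(26) divides φ(83) = 82.
Divisors of 82: 1, 2, 41, 82.
Repeated squaring: 26^1 ≡ 26, 26^2 ≡ 12, 26^4 ≡ 61, 26^8 ≡ 69, 26^16 ≡ 30, 26^32 ≡ 70, 26^64 ≡ 3 (mod 83).
Test 26^d mod 83 for each divisor d in increasing order:
26^1 ≡ 26
26^2 ≡ 12
26^41 = 26^32·26^8·26^1 ≡ 1  ← first divisor giving 1
The order is 41.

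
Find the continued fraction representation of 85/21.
[4; 21]

Euclidean algorithm steps:
85 = 4 × 21 + 1
21 = 21 × 1 + 0
Continued fraction: [4; 21]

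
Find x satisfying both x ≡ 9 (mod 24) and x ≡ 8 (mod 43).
825

Using Chinese Remainder Theorem:
M = 24 × 43 = 1032
M1 = 43, M2 = 24
y1 = 43^(-1) mod 24 = 19
y2 = 24^(-1) mod 43 = 9
x = (9×43×19 + 8×24×9) mod 1032 = 825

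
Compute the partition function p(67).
2679689

p(n) counts ways to write n as a sum of positive integers (order ignored).
Euler's pentagonal recurrence: p(k) = p(k-1) + p(k-2) - p(k-5) - p(k-7) + p(k-12) + p(k-15) - ... (offsets j(3j∓1)/2, signs ++--, p(0)=1, p(<0)=0).
DP table for k = 0..66: p(0)=1, p(1)=1, p(2)=2, p(3)=3, p(4)=5, p(5)=7, p(6)=11, p(7)=15, p(8)=22, p(9)=30, p(10)=42, p(11)=56, p(12)=77, p(13)=101, p(14)=135, p(15)=176, p(16)=231, p(17)=297, p(18)=385, p(19)=490, p(20)=627, p(21)=792, p(22)=1002, p(23)=1255, p(24)=1575, p(25)=1958, p(26)=2436, p(27)=3010, p(28)=3718, p(29)=4565, p(30)=5604, p(31)=6842, p(32)=8349, p(33)=10143, p(34)=12310, p(35)=14883, p(36)=17977, p(37)=21637, p(38)=26015, p(39)=31185, p(40)=37338, p(41)=44583, p(42)=53174, p(43)=63261, p(44)=75175, p(45)=89134, p(46)=105558, p(47)=124754, p(48)=147273, p(49)=173525, p(50)=204226, p(51)=239943, p(52)=281589, p(53)=329931, p(54)=386155, p(55)=451276, p(56)=526823, p(57)=614154, p(58)=715220, p(59)=831820, p(60)=966467, p(61)=1121505, p(62)=1300156, p(63)=1505499, p(64)=1741630, p(65)=2012558, p(66)=2323520.
Final step: p(67) = p(66) + p(65) - p(62) - p(60) + p(55) + p(52) - p(45) - p(41) + p(32) + p(27) - p(16) - p(10)
= 2323520 + 2012558 - 1300156 - 966467 + 451276 + 281589 - 89134 - 44583 + 8349 + 3010 - 231 - 42
= 2679689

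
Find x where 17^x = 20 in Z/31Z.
14

Baby-step giant-step with step n = ⌈√31⌉ = 6.
Baby steps 17^j mod 31 (j:value) for j=0..5: 0:1, 1:17, 2:10, 3:15, 4:7, 5:26.
Giant-step multiplier: 17^(-6) ≡ 17^(30-6) = 17^24 ≡ 4 (mod 31).
Giant steps γ_i = 20·4^i mod 31: γ_0=20, γ_1=18, γ_2=10 (in table at j=2).
x = i·n + j = 2·6 + 2 = 14.
Check: 17^14 ≡ 20 (mod 31).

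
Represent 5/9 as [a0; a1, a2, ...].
[0; 1, 1, 4]

Euclidean algorithm steps:
5 = 0 × 9 + 5
9 = 1 × 5 + 4
5 = 1 × 4 + 1
4 = 4 × 1 + 0
Continued fraction: [0; 1, 1, 4]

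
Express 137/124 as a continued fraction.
[1; 9, 1, 1, 6]

Euclidean algorithm steps:
137 = 1 × 124 + 13
124 = 9 × 13 + 7
13 = 1 × 7 + 6
7 = 1 × 6 + 1
6 = 6 × 1 + 0
Continued fraction: [1; 9, 1, 1, 6]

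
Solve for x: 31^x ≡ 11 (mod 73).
5

Baby-step giant-step with step n = ⌈√73⌉ = 9.
Baby steps 31^j mod 73 (j:value) for j=0..8: 0:1, 1:31, 2:12, 3:7, 4:71, 5:11, 6:49, 7:59, 8:4.
h = 11 is already in the table at j=5, so x = 5.
Check: 31^5 ≡ 11 (mod 73).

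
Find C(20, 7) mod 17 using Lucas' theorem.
0

Using Lucas' theorem:
Write n=20 and k=7 in base 17:
n in base 17: [1, 3]
k in base 17: [0, 7]
C(20,7) mod 17 = ∏ C(n_i, k_i) mod 17
Digit binomials (mod 17): C(1,0) = 1; C(3,7) = 0 (k_i > n_i)
Product: 1 × 0 = 0 ≡ 0 (mod 17)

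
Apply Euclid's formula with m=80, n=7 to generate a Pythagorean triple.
(6351, 1120, 6449)

Euclid's formula: a = m² - n², b = 2mn, c = m² + n²
m = 80, n = 7
a = 80² - 7² = 6400 - 49 = 6351
b = 2 × 80 × 7 = 1120
c = 80² + 7² = 6400 + 49 = 6449
Verification: 6351² + 1120² = 40335201 + 1254400 = 41589601 = 6449² ✓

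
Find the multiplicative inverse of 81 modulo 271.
87

gcd(81, 271) = 1, so the inverse exists.
Extended Euclidean algorithm on (271, 81):
271 = 3 × 81 + 28  ⟹  28 = (1)·271 + (-3)·81
81 = 2 × 28 + 25  ⟹  25 = (-2)·271 + (7)·81
28 = 1 × 25 + 3  ⟹  3 = (3)·271 + (-10)·81
25 = 8 × 3 + 1  ⟹  1 = (-26)·271 + (87)·81
So (87)·81 ≡ 1 (mod 271), i.e. 81^(-1) ≡ 87 (mod 271).
Check: 81 × 87 = 7047 ≡ 1 (mod 271)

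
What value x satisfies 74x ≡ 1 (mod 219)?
74

gcd(74, 219) = 1, so the inverse exists.
Extended Euclidean algorithm on (219, 74):
219 = 2 × 74 + 71  ⟹  71 = (1)·219 + (-2)·74
74 = 1 × 71 + 3  ⟹  3 = (-1)·219 + (3)·74
71 = 23 × 3 + 2  ⟹  2 = (24)·219 + (-71)·74
3 = 1 × 2 + 1  ⟹  1 = (-25)·219 + (74)·74
So (74)·74 ≡ 1 (mod 219), i.e. 74^(-1) ≡ 74 (mod 219).
Check: 74 × 74 = 5476 ≡ 1 (mod 219)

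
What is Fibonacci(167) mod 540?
253

Matrix identity: Q^n = [[F_(n+1), F_n], [F_n, F_(n-1)]] with Q = [[1,1],[1,0]].
n = 167 = 10100111₂. Square-and-multiply, entries mod 540:
Q^1 = [[1,1],[1,0]]
Q^2 = (Q^1)² = [[2,1],[1,1]]
Q^5 = (Q^2)²·Q = [[8,5],[5,3]]
Q^10 = (Q^5)² = [[89,55],[55,34]]
Q^20 = (Q^10)² = [[146,285],[285,401]]
Q^41 = (Q^20)²·Q = [[316,481],[481,375]]
Q^83 = (Q^41)²·Q = [[468,197],[197,271]]
Q^167 = (Q^83)²·Q = [[36,253],[253,323]]
F_167 mod 540 = Q^167[0][1] = 253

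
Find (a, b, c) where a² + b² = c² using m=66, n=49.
(1955, 6468, 6757)

Euclid's formula: a = m² - n², b = 2mn, c = m² + n²
m = 66, n = 49
a = 66² - 49² = 4356 - 2401 = 1955
b = 2 × 66 × 49 = 6468
c = 66² + 49² = 4356 + 2401 = 6757
Verification: 1955² + 6468² = 3822025 + 41835024 = 45657049 = 6757² ✓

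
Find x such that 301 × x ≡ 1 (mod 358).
157

gcd(301, 358) = 1, so the inverse exists.
Extended Euclidean algorithm on (358, 301):
358 = 1 × 301 + 57  ⟹  57 = (1)·358 + (-1)·301
301 = 5 × 57 + 16  ⟹  16 = (-5)·358 + (6)·301
57 = 3 × 16 + 9  ⟹  9 = (16)·358 + (-19)·301
16 = 1 × 9 + 7  ⟹  7 = (-21)·358 + (25)·301
9 = 1 × 7 + 2  ⟹  2 = (37)·358 + (-44)·301
7 = 3 × 2 + 1  ⟹  1 = (-132)·358 + (157)·301
So (157)·301 ≡ 1 (mod 358), i.e. 301^(-1) ≡ 157 (mod 358).
Check: 301 × 157 = 47257 ≡ 1 (mod 358)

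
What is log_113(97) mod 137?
135

Baby-step giant-step with step n = ⌈√137⌉ = 12.
Baby steps 113^j mod 137 (j:value) for j=0..11: 0:1, 1:113, 2:28, 3:13, 4:99, 5:90, 6:32, 7:54, 8:74, 9:5, 10:17, 11:3.
Giant-step multiplier: 113^(-12) ≡ 113^(136-12) = 113^124 ≡ 78 (mod 137).
Giant steps γ_i = 97·78^i mod 137: γ_0=97, γ_1=31, γ_2=89, γ_3=92, γ_4=52, γ_5=83, γ_6=35, γ_7=127, γ_8=42, γ_9=125, γ_10=23, γ_11=13 (in table at j=3).
x = i·n + j = 11·12 + 3 = 135.
Check: 113^135 ≡ 97 (mod 137).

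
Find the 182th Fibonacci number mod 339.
134

Matrix identity: Q^n = [[F_(n+1), F_n], [F_n, F_(n-1)]] with Q = [[1,1],[1,0]].
n = 182 = 10110110₂. Square-and-multiply, entries mod 339:
Q^1 = [[1,1],[1,0]]
Q^2 = (Q^1)² = [[2,1],[1,1]]
Q^5 = (Q^2)²·Q = [[8,5],[5,3]]
Q^11 = (Q^5)²·Q = [[144,89],[89,55]]
Q^22 = (Q^11)² = [[181,83],[83,98]]
Q^45 = (Q^22)²·Q = [[92,326],[326,105]]
Q^91 = (Q^45)²·Q = [[309,158],[158,151]]
Q^182 = (Q^91)² = [[100,134],[134,305]]
F_182 mod 339 = Q^182[0][1] = 134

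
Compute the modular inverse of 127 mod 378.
253

gcd(127, 378) = 1, so the inverse exists.
Extended Euclidean algorithm on (378, 127):
378 = 2 × 127 + 124  ⟹  124 = (1)·378 + (-2)·127
127 = 1 × 124 + 3  ⟹  3 = (-1)·378 + (3)·127
124 = 41 × 3 + 1  ⟹  1 = (42)·378 + (-125)·127
So (-125)·127 ≡ 1 (mod 378), i.e. 127^(-1) ≡ -125 ≡ 253 (mod 378).
Check: 127 × 253 = 32131 ≡ 1 (mod 378)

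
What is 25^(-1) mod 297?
202

gcd(25, 297) = 1, so the inverse exists.
Extended Euclidean algorithm on (297, 25):
297 = 11 × 25 + 22  ⟹  22 = (1)·297 + (-11)·25
25 = 1 × 22 + 3  ⟹  3 = (-1)·297 + (12)·25
22 = 7 × 3 + 1  ⟹  1 = (8)·297 + (-95)·25
So (-95)·25 ≡ 1 (mod 297), i.e. 25^(-1) ≡ -95 ≡ 202 (mod 297).
Check: 25 × 202 = 5050 ≡ 1 (mod 297)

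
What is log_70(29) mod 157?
69

Baby-step giant-step with step n = ⌈√157⌉ = 13.
Baby steps 70^j mod 157 (j:value) for j=0..12: 0:1, 1:70, 2:33, 3:112, 4:147, 5:85, 6:141, 7:136, 8:100, 9:92, 10:3, 11:53, 12:99.
Giant-step multiplier: 70^(-13) ≡ 70^(156-13) = 70^143 ≡ 50 (mod 157).
Giant steps γ_i = 29·50^i mod 157: γ_0=29, γ_1=37, γ_2=123, γ_3=27, γ_4=94, γ_5=147 (in table at j=4).
x = i·n + j = 5·13 + 4 = 69.
Check: 70^69 ≡ 29 (mod 157).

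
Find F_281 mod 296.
93

Matrix identity: Q^n = [[F_(n+1), F_n], [F_n, F_(n-1)]] with Q = [[1,1],[1,0]].
n = 281 = 100011001₂. Square-and-multiply, entries mod 296:
Q^1 = [[1,1],[1,0]]
Q^2 = (Q^1)² = [[2,1],[1,1]]
Q^4 = (Q^2)² = [[5,3],[3,2]]
Q^8 = (Q^4)² = [[34,21],[21,13]]
Q^17 = (Q^8)²·Q = [[216,117],[117,99]]
Q^35 = (Q^17)²·Q = [[112,257],[257,151]]
Q^70 = (Q^35)² = [[153,103],[103,50]]
Q^140 = (Q^70)² = [[274,189],[189,85]]
Q^281 = (Q^140)²·Q = [[160,93],[93,67]]
F_281 mod 296 = Q^281[0][1] = 93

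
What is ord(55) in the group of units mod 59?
58

59 is prime, so ord(55) divides φ(59) = 58.
Divisors of 58: 1, 2, 29, 58.
Repeated squaring: 55^1 ≡ 55, 55^2 ≡ 16, 55^4 ≡ 20, 55^8 ≡ 46, 55^16 ≡ 51, 55^32 ≡ 5 (mod 59).
Test 55^d mod 59 for each divisor d in increasing order:
55^1 ≡ 55
55^2 ≡ 16
55^29 = 55^16·55^8·55^4·55^1 ≡ 58
55^58 = 55^32·55^16·55^8·55^2 ≡ 1  ← first divisor giving 1
The order is 58.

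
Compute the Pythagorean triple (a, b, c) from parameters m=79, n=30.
(5341, 4740, 7141)

Euclid's formula: a = m² - n², b = 2mn, c = m² + n²
m = 79, n = 30
a = 79² - 30² = 6241 - 900 = 5341
b = 2 × 79 × 30 = 4740
c = 79² + 30² = 6241 + 900 = 7141
Verification: 5341² + 4740² = 28526281 + 22467600 = 50993881 = 7141² ✓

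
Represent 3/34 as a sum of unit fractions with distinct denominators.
1/12 + 1/204

Greedy algorithm:
3/34: ceiling(34/3) = 12, use 1/12
1/204: ceiling(204/1) = 204, use 1/204
Result: 3/34 = 1/12 + 1/204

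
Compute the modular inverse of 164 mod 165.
164

gcd(164, 165) = 1, so the inverse exists.
Extended Euclidean algorithm on (165, 164):
165 = 1 × 164 + 1  ⟹  1 = (1)·165 + (-1)·164
So (-1)·164 ≡ 1 (mod 165), i.e. 164^(-1) ≡ -1 ≡ 164 (mod 165).
Check: 164 × 164 = 26896 ≡ 1 (mod 165)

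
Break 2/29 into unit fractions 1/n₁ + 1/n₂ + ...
1/15 + 1/435

Greedy algorithm:
2/29: ceiling(29/2) = 15, use 1/15
1/435: ceiling(435/1) = 435, use 1/435
Result: 2/29 = 1/15 + 1/435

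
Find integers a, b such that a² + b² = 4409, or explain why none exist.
40² + 53² (a=40, b=53)

Factorization: 4409 = 4409
By Fermat: n is sum of two squares iff every prime p ≡ 3 (mod 4) appears to even power.
All primes ≡ 3 (mod 4) appear to even power.
Search a = 0, 1, 2, … for 4409 - a² a perfect square: first hit at a = 40: 4409 - 1600 = 2809 = 53².
4409 = 40² + 53² = 1600 + 2809 ✓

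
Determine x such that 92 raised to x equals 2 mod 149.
29

Baby-step giant-step with step n = ⌈√149⌉ = 13.
Baby steps 92^j mod 149 (j:value) for j=0..12: 0:1, 1:92, 2:120, 3:14, 4:96, 5:41, 6:47, 7:3, 8:127, 9:62, 10:42, 11:139, 12:123.
Giant-step multiplier: 92^(-13) ≡ 92^(148-13) = 92^135 ≡ 93 (mod 149).
Giant steps γ_i = 2·93^i mod 149: γ_0=2, γ_1=37, γ_2=14 (in table at j=3).
x = i·n + j = 2·13 + 3 = 29.
Check: 92^29 ≡ 2 (mod 149).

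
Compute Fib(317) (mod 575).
547

Matrix identity: Q^n = [[F_(n+1), F_n], [F_n, F_(n-1)]] with Q = [[1,1],[1,0]].
n = 317 = 100111101₂. Square-and-multiply, entries mod 575:
Q^1 = [[1,1],[1,0]]
Q^2 = (Q^1)² = [[2,1],[1,1]]
Q^4 = (Q^2)² = [[5,3],[3,2]]
Q^9 = (Q^4)²·Q = [[55,34],[34,21]]
Q^19 = (Q^9)²·Q = [[440,156],[156,284]]
Q^39 = (Q^19)²·Q = [[255,11],[11,244]]
Q^79 = (Q^39)²·Q = [[485,171],[171,314]]
Q^158 = (Q^79)² = [[541,354],[354,187]]
Q^317 = (Q^158)²·Q = [[84,547],[547,112]]
F_317 mod 575 = Q^317[0][1] = 547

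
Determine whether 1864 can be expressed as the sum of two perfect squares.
10² + 42² (a=10, b=42)

Factorization: 1864 = 2^3 × 233
By Fermat: n is sum of two squares iff every prime p ≡ 3 (mod 4) appears to even power.
All primes ≡ 3 (mod 4) appear to even power.
Search a = 0, 1, 2, … for 1864 - a² a perfect square: first hit at a = 10: 1864 - 100 = 1764 = 42².
1864 = 10² + 42² = 100 + 1764 ✓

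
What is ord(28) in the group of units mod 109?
54

109 is prime, so ord(28) divides φ(109) = 108.
Divisors of 108: 1, 2, 3, 4, 6, 9, 12, 18, 27, 36, 54, 108.
Repeated squaring: 28^1 ≡ 28, 28^2 ≡ 21, 28^4 ≡ 5, 28^8 ≡ 25, 28^16 ≡ 80, 28^32 ≡ 78, 28^64 ≡ 89 (mod 109).
Test 28^d mod 109 for each divisor d in increasing order:
28^1 ≡ 28
28^2 ≡ 21
28^3 = 28^2·28^1 ≡ 43
28^4 ≡ 5
28^6 = 28^4·28^2 ≡ 105
28^9 = 28^8·28^1 ≡ 46
28^12 = 28^8·28^4 ≡ 16
28^18 = 28^16·28^2 ≡ 45
28^27 = 28^16·28^8·28^2·28^1 ≡ 108
28^36 = 28^32·28^4 ≡ 63
28^54 = 28^32·28^16·28^4·28^2 ≡ 1  ← first divisor giving 1
The order is 54.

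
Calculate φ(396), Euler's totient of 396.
120

396 = 2^2 × 3^2 × 11
φ(n) = n × ∏(1 - 1/p) for each prime p dividing n
φ(396) = 396 × (1 - 1/2) × (1 - 1/3) × (1 - 1/11) = 120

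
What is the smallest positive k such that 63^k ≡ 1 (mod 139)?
23

139 is prime, so ord(63) divides φ(139) = 138.
Divisors of 138: 1, 2, 3, 6, 23, 46, 69, 138.
Repeated squaring: 63^1 ≡ 63, 63^2 ≡ 77, 63^4 ≡ 91, 63^8 ≡ 80, 63^16 ≡ 6, 63^32 ≡ 36, 63^64 ≡ 45, 63^128 ≡ 79 (mod 139).
Test 63^d mod 139 for each divisor d in increasing order:
63^1 ≡ 63
63^2 ≡ 77
63^3 = 63^2·63^1 ≡ 125
63^6 = 63^4·63^2 ≡ 57
63^23 = 63^16·63^4·63^2·63^1 ≡ 1  ← first divisor giving 1
The order is 23.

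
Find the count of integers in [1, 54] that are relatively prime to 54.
18

54 = 2 × 3^3
φ(n) = n × ∏(1 - 1/p) for each prime p dividing n
φ(54) = 54 × (1 - 1/2) × (1 - 1/3) = 18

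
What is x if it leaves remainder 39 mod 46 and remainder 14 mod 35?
959

Using Chinese Remainder Theorem:
M = 46 × 35 = 1610
M1 = 35, M2 = 46
y1 = 35^(-1) mod 46 = 25
y2 = 46^(-1) mod 35 = 16
x = (39×35×25 + 14×46×16) mod 1610 = 959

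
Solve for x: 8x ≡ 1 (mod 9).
8

gcd(8, 9) = 1, so the inverse exists.
Extended Euclidean algorithm on (9, 8):
9 = 1 × 8 + 1  ⟹  1 = (1)·9 + (-1)·8
So (-1)·8 ≡ 1 (mod 9), i.e. 8^(-1) ≡ -1 ≡ 8 (mod 9).
Check: 8 × 8 = 64 ≡ 1 (mod 9)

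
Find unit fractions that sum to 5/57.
1/12 + 1/228

Greedy algorithm:
5/57: ceiling(57/5) = 12, use 1/12
1/228: ceiling(228/1) = 228, use 1/228
Result: 5/57 = 1/12 + 1/228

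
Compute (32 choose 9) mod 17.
7

Using Lucas' theorem:
Write n=32 and k=9 in base 17:
n in base 17: [1, 15]
k in base 17: [0, 9]
C(32,9) mod 17 = ∏ C(n_i, k_i) mod 17
Digit binomials (mod 17): C(1,0) = 1; C(15,9) = 5005 ≡ 7
Product: 1 × 7 = 7 ≡ 7 (mod 17)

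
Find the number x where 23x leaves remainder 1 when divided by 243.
74

gcd(23, 243) = 1, so the inverse exists.
Extended Euclidean algorithm on (243, 23):
243 = 10 × 23 + 13  ⟹  13 = (1)·243 + (-10)·23
23 = 1 × 13 + 10  ⟹  10 = (-1)·243 + (11)·23
13 = 1 × 10 + 3  ⟹  3 = (2)·243 + (-21)·23
10 = 3 × 3 + 1  ⟹  1 = (-7)·243 + (74)·23
So (74)·23 ≡ 1 (mod 243), i.e. 23^(-1) ≡ 74 (mod 243).
Check: 23 × 74 = 1702 ≡ 1 (mod 243)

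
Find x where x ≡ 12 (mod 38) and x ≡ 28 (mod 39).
886

Using Chinese Remainder Theorem:
M = 38 × 39 = 1482
M1 = 39, M2 = 38
y1 = 39^(-1) mod 38 = 1
y2 = 38^(-1) mod 39 = 38
x = (12×39×1 + 28×38×38) mod 1482 = 886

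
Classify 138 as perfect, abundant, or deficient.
abundant

Proper divisors of 138: sum = 1 + 2 + 3 + 6 + 23 + 46 + 69 = 150
Since 150 > 138, 138 is abundant.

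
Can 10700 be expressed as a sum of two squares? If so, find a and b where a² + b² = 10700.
Not possible

Factorization: 10700 = 2^2 × 5^2 × 107
By Fermat: n is sum of two squares iff every prime p ≡ 3 (mod 4) appears to even power.
Prime(s) ≡ 3 (mod 4) with odd exponent: [(107, 1)]
Therefore 10700 cannot be expressed as a² + b².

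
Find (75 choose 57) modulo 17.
11

Using Lucas' theorem:
Write n=75 and k=57 in base 17:
n in base 17: [4, 7]
k in base 17: [3, 6]
C(75,57) mod 17 = ∏ C(n_i, k_i) mod 17
Digit binomials (mod 17): C(4,3) = 4; C(7,6) = 7
Product: 4 × 7 = 28 ≡ 11 (mod 17)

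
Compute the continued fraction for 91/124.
[0; 1, 2, 1, 3, 8]

Euclidean algorithm steps:
91 = 0 × 124 + 91
124 = 1 × 91 + 33
91 = 2 × 33 + 25
33 = 1 × 25 + 8
25 = 3 × 8 + 1
8 = 8 × 1 + 0
Continued fraction: [0; 1, 2, 1, 3, 8]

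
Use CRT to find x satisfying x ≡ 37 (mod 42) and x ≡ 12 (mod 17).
709

Using Chinese Remainder Theorem:
M = 42 × 17 = 714
M1 = 17, M2 = 42
y1 = 17^(-1) mod 42 = 5
y2 = 42^(-1) mod 17 = 15
x = (37×17×5 + 12×42×15) mod 714 = 709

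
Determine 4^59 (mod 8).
0

Repeated squaring. Binary of 59 = 111011.
4^1 ≡ 4 (mod 8); 4^2 ≡ 0 (mod 8); 4^4 ≡ 0 (mod 8); 4^8 ≡ 0 (mod 8); 4^16 ≡ 0 (mod 8); 4^32 ≡ 0 (mod 8)
4^59 = 4^1 × 4^2 × 4^8 × 4^16 × 4^32 ≡ 0 (mod 8)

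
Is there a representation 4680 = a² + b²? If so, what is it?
18² + 66² (a=18, b=66)

Factorization: 4680 = 2^3 × 3^2 × 5 × 13
By Fermat: n is sum of two squares iff every prime p ≡ 3 (mod 4) appears to even power.
All primes ≡ 3 (mod 4) appear to even power.
Search a = 0, 1, 2, … for 4680 - a² a perfect square: first hit at a = 18: 4680 - 324 = 4356 = 66².
4680 = 18² + 66² = 324 + 4356 ✓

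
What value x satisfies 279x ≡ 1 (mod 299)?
284

gcd(279, 299) = 1, so the inverse exists.
Extended Euclidean algorithm on (299, 279):
299 = 1 × 279 + 20  ⟹  20 = (1)·299 + (-1)·279
279 = 13 × 20 + 19  ⟹  19 = (-13)·299 + (14)·279
20 = 1 × 19 + 1  ⟹  1 = (14)·299 + (-15)·279
So (-15)·279 ≡ 1 (mod 299), i.e. 279^(-1) ≡ -15 ≡ 284 (mod 299).
Check: 279 × 284 = 79236 ≡ 1 (mod 299)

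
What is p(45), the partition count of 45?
89134

p(n) counts ways to write n as a sum of positive integers (order ignored).
Euler's pentagonal recurrence: p(k) = p(k-1) + p(k-2) - p(k-5) - p(k-7) + p(k-12) + p(k-15) - ... (offsets j(3j∓1)/2, signs ++--, p(0)=1, p(<0)=0).
DP table for k = 0..44: p(0)=1, p(1)=1, p(2)=2, p(3)=3, p(4)=5, p(5)=7, p(6)=11, p(7)=15, p(8)=22, p(9)=30, p(10)=42, p(11)=56, p(12)=77, p(13)=101, p(14)=135, p(15)=176, p(16)=231, p(17)=297, p(18)=385, p(19)=490, p(20)=627, p(21)=792, p(22)=1002, p(23)=1255, p(24)=1575, p(25)=1958, p(26)=2436, p(27)=3010, p(28)=3718, p(29)=4565, p(30)=5604, p(31)=6842, p(32)=8349, p(33)=10143, p(34)=12310, p(35)=14883, p(36)=17977, p(37)=21637, p(38)=26015, p(39)=31185, p(40)=37338, p(41)=44583, p(42)=53174, p(43)=63261, p(44)=75175.
Final step: p(45) = p(44) + p(43) - p(40) - p(38) + p(33) + p(30) - p(23) - p(19) + p(10) + p(5)
= 75175 + 63261 - 37338 - 26015 + 10143 + 5604 - 1255 - 490 + 42 + 7
= 89134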